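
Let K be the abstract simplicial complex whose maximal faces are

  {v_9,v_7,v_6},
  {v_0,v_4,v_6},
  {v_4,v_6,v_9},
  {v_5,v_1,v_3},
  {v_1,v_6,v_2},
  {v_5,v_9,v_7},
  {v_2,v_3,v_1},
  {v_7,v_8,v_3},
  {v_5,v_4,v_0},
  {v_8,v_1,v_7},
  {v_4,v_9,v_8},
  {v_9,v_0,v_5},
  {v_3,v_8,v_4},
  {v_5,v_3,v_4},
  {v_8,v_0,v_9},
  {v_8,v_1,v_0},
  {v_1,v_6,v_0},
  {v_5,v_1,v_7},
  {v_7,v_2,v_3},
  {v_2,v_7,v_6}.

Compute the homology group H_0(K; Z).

K has 10 vertices, 30 edges, 20 triangles.
rank ∂_0 = 0, rank ∂_1 = 9 ⇒ b_0 = 10 − 0 − 9 = 1; all invariant factors of ∂_1 are 1 so no torsion. So H_0 = Z.

H_0 ≅ Z.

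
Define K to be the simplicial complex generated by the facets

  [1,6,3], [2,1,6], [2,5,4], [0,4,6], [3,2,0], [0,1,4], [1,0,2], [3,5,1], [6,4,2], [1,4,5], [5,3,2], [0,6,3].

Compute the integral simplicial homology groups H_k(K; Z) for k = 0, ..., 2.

Order the vertices as 0 < 1 < 2 < 3 < 4 < 5 < 6. Listing each simplex with vertices in this order, K has dimension 2 with simplices:

  0-simplices (7): [0], [1], [2], [3], [4], [5], [6]
  1-simplices (18): [0,1], [0,2], [0,3], [0,4], [0,6], [1,2], [1,3], [1,4], [1,5], [1,6], [2,3], [2,4], [2,5], [2,6], [3,5], [3,6], [4,5], [4,6]
  2-simplices (12): [0,1,2], [0,1,4], [0,2,3], [0,3,6], [0,4,6], [1,2,6], [1,3,5], [1,3,6], [1,4,5], [2,3,5], [2,4,5], [2,4,6]

giving chain groups C_0 ≅ Z^7, C_1 ≅ Z^18, C_2 ≅ Z^12.

The boundary map ∂_1: C_1 → C_0 sends each edge [p,q] (with p < q) to q − p.
The resulting 7×18 matrix has rank 6, and its Smith normal form has invariant factors (1,1,1,1,1,1).

The boundary map ∂_2: C_2 → C_1 maps a triangle to the signed sum of its edges. For instance
  ∂[0,3,6] = [3,6] − [0,6] + [0,3],
  ∂[2,4,6] = [4,6] − [2,6] + [2,4].
As a 18×12 matrix over Z this has rank 12, with invariant factors (1,1,1,1,1,1,1,1,1,1,1,2).

From H_k ≅ ker(∂_k) / im(∂_{k+1}) we obtain:

  H_0: rank C_0 − rank ∂_1 = 7 − 6 = 1, and the invariant factors of ∂_1 are all 1, so H_0 ≅ Z.
  H_1: rank ker ∂_1 − rank ∂_2 = (18 − 6) − 12 = 0, and ∂_2 has invariant factor 2 > 1, so H_1 ≅ Z/2Z.
  H_2: rank ker ∂_2 − rank ∂_3 = (12 − 12) − 0 = 0, and there is no ∂_3, so H_2 ≅ 0.

As a check, the Euler characteristic is 7 − 18 + 12 = 1, which agrees with 1 − 0 + 0 = 1.

H_0 = Z,  H_1 = Z/2Z,  H_2 = 0.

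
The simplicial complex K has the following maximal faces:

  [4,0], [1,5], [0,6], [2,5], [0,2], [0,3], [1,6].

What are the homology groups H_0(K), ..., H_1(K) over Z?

Fix the vertex order 0 < 1 < 2 < 3 < 4 < 5 < 6 and write every simplex with vertices in increasing order. Then dim K = 1 and the simplices of K are:

  0-simplices (7): [0], [1], [2], [3], [4], [5], [6]
  1-simplices (7): [0,2], [0,3], [0,4], [0,6], [1,5], [1,6], [2,5]

giving chain groups C_0 ≅ Z^7, C_1 ≅ Z^7.

Boundary ∂_1: C_1 → C_0 maps an edge to its endpoints' difference, ∂[p,q] = q − p.
The 7×7 boundary matrix has rank 6 and Smith normal form diag(1,1,1,1,1,1).

Now H_k = ker ∂_k / im ∂_{k+1}, so:

  H_0: rank C_0 − rank ∂_1 = 7 − 6 = 1, and the invariant factors of ∂_1 are all 1, so H_0 = Z.
  H_1: rank ker ∂_1 − rank ∂_2 = (7 − 6) − 0 = 1, and there is no ∂_2, so H_1 = Z.

H_0 ≅ Z,  H_1 ≅ Z.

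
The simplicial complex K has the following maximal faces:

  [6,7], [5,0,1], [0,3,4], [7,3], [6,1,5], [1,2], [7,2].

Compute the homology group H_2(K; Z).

H_2 = 0.

We work with the vertex ordering 0 < 1 < 2 < 3 < 4 < 5 < 6 < 7. The simplices of K, each written with vertices in increasing order, are:

  0-simplices (8): [0], [1], [2], [3], [4], [5], [6], [7]
  1-simplices (12): [0,1], [0,3], [0,4], [0,5], [1,2], [1,5], [1,6], [2,7], [3,4], [3,7], [5,6], [6,7]
  2-simplices (3): [0,1,5], [0,3,4], [1,5,6]

so the chain groups are C_0 ≅ Z^8, C_1 ≅ Z^12, C_2 ≅ Z^3.

The boundary map ∂_1: C_1 → C_0 sends each edge [p,q] (with p < q) to q − p.
As a 8×12 matrix over Z this has rank 7, with invariant factors (1,1,1,1,1,1,1).

The boundary map ∂_2: C_2 → C_1 sends each 2-simplex [p,q,r] to [q,r] − [p,r] + [p,q]. For instance
  ∂[0,3,4] = [3,4] − [0,4] + [0,3],
  ∂[0,1,5] = [1,5] − [0,5] + [0,1].
The 12×3 boundary matrix has rank 3 and Smith normal form diag(1,1,1).

From H_k ≅ ker(∂_k) / im(∂_{k+1}) we obtain:

  H_2: rank ker ∂_2 − rank ∂_3 = (3 − 3) − 0 = 0, and there is no ∂_3, so H_2 = 0.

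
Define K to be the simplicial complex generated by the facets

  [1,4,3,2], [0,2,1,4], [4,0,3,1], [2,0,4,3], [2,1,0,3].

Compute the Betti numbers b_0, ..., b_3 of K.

b_0 = 1, b_1 = 0, b_2 = 0, b_3 = 1.

Take the total order 0 < 1 < 2 < 3 < 4 on the vertex set. Then K (dimension 3) consists of the simplices:

  0-simplices (5): [0], [1], [2], [3], [4]
  1-simplices (10): [0,1], [0,2], [0,3], [0,4], [1,2], [1,3], [1,4], [2,3], [2,4], [3,4]
  2-simplices (10): [0,1,2], [0,1,3], [0,1,4], [0,2,3], [0,2,4], [0,3,4], [1,2,3], [1,2,4], [1,3,4], [2,3,4]
  3-simplices (5): [0,1,2,3], [0,1,2,4], [0,1,3,4], [0,2,3,4], [1,2,3,4]

Hence C_0 ≅ Z^5, C_1 ≅ Z^10, C_2 ≅ Z^10, C_3 ≅ Z^5.

∂_1: C_1 → C_0 is given by ∂[p,q] = [q] − [p]. For instance
  ∂[1,3] = [3] − [1].
The resulting 5×10 matrix has rank 4, and its Smith normal form has invariant factors (1,1,1,1).

The boundary map ∂_2: C_2 → C_1 maps a triangle to the signed sum of its edges. For instance
  ∂[0,1,3] = [1,3] − [0,3] + [0,1],
  ∂[1,2,3] = [2,3] − [1,3] + [1,2].
The 10×10 boundary matrix has rank 6 and Smith normal form diag(1,1,1,1,1,1).

∂_3: C_3 → C_2 sends each 3-simplex σ to the alternating sum Σ_i (−1)^i (σ with its i-th vertex removed). For instance
  ∂[0,1,2,4] = [1,2,4] − [0,2,4] + [0,1,4] − [0,1,2],
  ∂[0,1,3,4] = [1,3,4] − [0,3,4] + [0,1,4] − [0,1,3].
As a 10×5 matrix over Z this has rank 4, with invariant factors (1,1,1,1).

Now H_k = ker ∂_k / im ∂_{k+1}, so:

  H_0: rank C_0 − rank ∂_1 = 5 − 4 = 1, and the invariant factors of ∂_1 are all 1, so H_0 ≅ Z.
  H_1: rank ker ∂_1 − rank ∂_2 = (10 − 4) − 6 = 0, and the invariant factors of ∂_2 are all 1, so H_1 ≅ 0.
  H_2: rank ker ∂_2 − rank ∂_3 = (10 − 6) − 4 = 0, and the invariant factors of ∂_3 are all 1, so H_2 ≅ 0.
  H_3: rank ker ∂_3 − rank ∂_4 = (5 − 4) − 0 = 1, and there is no ∂_4, so H_3 ≅ Z.

Hence the Betti numbers are b_0 = 1, b_1 = 0, b_2 = 0, b_3 = 1.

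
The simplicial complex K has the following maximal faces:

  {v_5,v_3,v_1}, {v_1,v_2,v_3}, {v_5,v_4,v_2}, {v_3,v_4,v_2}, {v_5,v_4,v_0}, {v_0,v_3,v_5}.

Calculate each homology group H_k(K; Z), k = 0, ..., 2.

Fix the vertex order v_0 < v_1 < v_2 < v_3 < v_4 < v_5 and write every simplex with vertices in increasing order. Then dim K = 2 and the simplices of K are:

  0-simplices (6): [v_0], [v_1], [v_2], [v_3], [v_4], [v_5]
  1-simplices (12): [v_0,v_3], [v_0,v_4], [v_0,v_5], [v_1,v_2], [v_1,v_3], [v_1,v_5], [v_2,v_3], [v_2,v_4], [v_2,v_5], [v_3,v_4], [v_3,v_5], [v_4,v_5]
  2-simplices (6): [v_0,v_3,v_5], [v_0,v_4,v_5], [v_1,v_2,v_3], [v_1,v_3,v_5], [v_2,v_3,v_4], [v_2,v_4,v_5]

Hence C_0 ≅ Z^6, C_1 ≅ Z^12, C_2 ≅ Z^6.

The boundary map ∂_1: C_1 → C_0 maps an edge to its endpoints' difference, ∂[p,q] = q − p. For instance
  ∂[v_3,v_5] = [v_5] − [v_3].
This gives a 6×12 integer matrix of rank 5; reducing to Smith normal form yields diagonal entries (1,1,1,1,1).

∂_2: C_2 → C_1 sends each 2-simplex [p,q,r] to [q,r] − [p,r] + [p,q]. For instance
  ∂[v_2,v_4,v_5] = [v_4,v_5] − [v_2,v_5] + [v_2,v_4],
  ∂[v_1,v_3,v_5] = [v_3,v_5] − [v_1,v_5] + [v_1,v_3].
As a 12×6 matrix over Z this has rank 6, with invariant factors (1,1,1,1,1,1).

Computing H_k = (kernel of ∂_k) / (image of ∂_{k+1}):

  H_0: rank C_0 − rank ∂_1 = 6 − 5 = 1, and the invariant factors of ∂_1 are all 1, so H_0 = Z.
  H_1: rank ker ∂_1 − rank ∂_2 = (12 − 5) − 6 = 1, and the invariant factors of ∂_2 are all 1, so H_1 = Z.
  H_2: rank ker ∂_2 − rank ∂_3 = (6 − 6) − 0 = 0, and there is no ∂_3, so H_2 = 0.

H_0 = Z,  H_1 = Z,  H_2 = 0.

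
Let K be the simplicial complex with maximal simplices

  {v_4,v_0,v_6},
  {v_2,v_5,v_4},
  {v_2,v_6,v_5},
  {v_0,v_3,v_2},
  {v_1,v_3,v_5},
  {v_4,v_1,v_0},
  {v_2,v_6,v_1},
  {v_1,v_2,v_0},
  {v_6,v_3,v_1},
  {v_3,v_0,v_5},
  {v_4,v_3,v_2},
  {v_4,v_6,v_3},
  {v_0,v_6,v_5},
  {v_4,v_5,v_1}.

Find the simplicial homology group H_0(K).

H_0 = Z.

We work with the vertex ordering v_0 < v_1 < v_2 < v_3 < v_4 < v_5 < v_6. The simplices of K, each written with vertices in increasing order, are:

  0-simplices (7): [v_0], [v_1], [v_2], [v_3], [v_4], [v_5], [v_6]
  1-simplices (21): (21 of them)
  2-simplices (14): (14 of them)

so the chain groups are C_0 ≅ Z^7, C_1 ≅ Z^21, C_2 ≅ Z^14.

The boundary map ∂_1: C_1 → C_0 is given by ∂[p,q] = [q] − [p].
The resulting 7×21 matrix has rank 6, and its Smith normal form has invariant factors (1,1,1,1,1,1).

∂_2: C_2 → C_1 maps a triangle to the signed sum of its edges. For instance
  ∂[v_3,v_4,v_6] = [v_4,v_6] − [v_3,v_6] + [v_3,v_4],
  ∂[v_2,v_4,v_5] = [v_4,v_5] − [v_2,v_5] + [v_2,v_4].
As a 21×14 matrix over Z this has rank 13, with invariant factors (1,1,1,1,1,1,1,1,1,1,1,1,1).

Reading off H_k = ker ∂_k / im ∂_{k+1}:

  H_0: rank C_0 − rank ∂_1 = 7 − 6 = 1, and the invariant factors of ∂_1 are all 1, so H_0 ≅ Z.

(K is a triangulation of the torus T^2.)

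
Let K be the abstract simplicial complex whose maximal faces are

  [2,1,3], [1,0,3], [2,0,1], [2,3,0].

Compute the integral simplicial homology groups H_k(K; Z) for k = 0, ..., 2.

We work with the vertex ordering 0 < 1 < 2 < 3. The simplices of K, each written with vertices in increasing order, are:

  0-simplices (4): [0], [1], [2], [3]
  1-simplices (6): [0,1], [0,2], [0,3], [1,2], [1,3], [2,3]
  2-simplices (4): [0,1,2], [0,1,3], [0,2,3], [1,2,3]

giving chain groups C_0 ≅ Z^4, C_1 ≅ Z^6, C_2 ≅ Z^4.

Boundary ∂_1: C_1 → C_0 is given by ∂[p,q] = [q] − [p].
The resulting 4×6 matrix has rank 3, and its Smith normal form has invariant factors (1,1,1).

The boundary map ∂_2: C_2 → C_1 maps a triangle to the signed sum of its edges. For instance
  ∂[1,2,3] = [2,3] − [1,3] + [1,2],
  ∂[0,1,2] = [1,2] − [0,2] + [0,1].
The resulting 6×4 matrix has rank 3, and its Smith normal form has invariant factors (1,1,1).

Now H_k = ker ∂_k / im ∂_{k+1}, so:

  H_0: rank C_0 − rank ∂_1 = 4 − 3 = 1, and the invariant factors of ∂_1 are all 1, so H_0 = Z.
  H_1: rank ker ∂_1 − rank ∂_2 = (6 − 3) − 3 = 0, and the invariant factors of ∂_2 are all 1, so H_1 = 0.
  H_2: rank ker ∂_2 − rank ∂_3 = (4 − 3) − 0 = 1, and there is no ∂_3, so H_2 = Z.

As a check, the Euler characteristic is 4 − 6 + 4 = 2, which agrees with 1 − 0 + 1 = 2.

H_0 ≅ Z,  H_1 = 0,  H_2 ≅ Z.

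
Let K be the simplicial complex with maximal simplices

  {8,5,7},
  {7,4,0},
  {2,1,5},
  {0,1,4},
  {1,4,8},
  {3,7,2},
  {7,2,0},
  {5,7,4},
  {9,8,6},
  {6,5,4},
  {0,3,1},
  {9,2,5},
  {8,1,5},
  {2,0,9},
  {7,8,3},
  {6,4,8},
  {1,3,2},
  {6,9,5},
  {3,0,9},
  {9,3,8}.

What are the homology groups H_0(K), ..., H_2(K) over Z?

Fix the vertex order 0 < 1 < 2 < 3 < 4 < 5 < 6 < 7 < 8 < 9 and write every simplex with vertices in increasing order. Then dim K = 2 and the simplices of K are:

  0-simplices (10): [0], [1], [2], [3], [4], [5], [6], [7], [8], [9]
  1-simplices (30): (30 of them)
  2-simplices (20): (20 of them)

giving chain groups C_0 ≅ Z^10, C_1 ≅ Z^30, C_2 ≅ Z^20.

Boundary ∂_1: C_1 → C_0 is given by ∂[p,q] = [q] − [p].
This gives a 10×30 integer matrix of rank 9; reducing to Smith normal form yields diagonal entries (1,1,1,1,1,1,1,1,1).

∂_2: C_2 → C_1 maps a triangle to the signed sum of its edges. For instance
  ∂[0,3,9] = [3,9] − [0,9] + [0,3],
  ∂[4,5,6] = [5,6] − [4,6] + [4,5].
The resulting 30×20 matrix has rank 20, and its Smith normal form has invariant factors (1,1,1,1,1,1,1,1,1,1,1,1,1,1,1,1,1,1,1,2).

Reading off H_k = ker ∂_k / im ∂_{k+1}:

  H_0: rank C_0 − rank ∂_1 = 10 − 9 = 1, and the invariant factors of ∂_1 are all 1, so H_0 = Z.
  H_1: rank ker ∂_1 − rank ∂_2 = (30 − 9) − 20 = 1, and ∂_2 has invariant factor 2 > 1, so H_1 = Z × Z/2.
  H_2: rank ker ∂_2 − rank ∂_3 = (20 − 20) − 0 = 0, and there is no ∂_3, so H_2 = 0.

H_0 ≅ Z,  H_1 ≅ Z × Z/2,  H_2 = 0.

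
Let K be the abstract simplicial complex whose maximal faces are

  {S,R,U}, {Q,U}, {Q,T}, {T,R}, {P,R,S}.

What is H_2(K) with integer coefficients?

H_2 ≅ 0.

Order the vertices as P < Q < R < S < T < U. Listing each simplex with vertices in this order, K has dimension 2 with simplices:

  0-simplices (6): P, Q, R, S, T, U
  1-simplices (8): PR, PS, QT, QU, RS, RT, RU, SU
  2-simplices (2): PRS, RSU

giving chain groups C_0 ≅ Z^6, C_1 ≅ Z^8, C_2 ≅ Z^2.

The boundary map ∂_1: C_1 → C_0 is given by ∂[p,q] = [q] − [p]. For instance
  ∂RS = S − R.
The resulting 6×8 matrix has rank 5, and its Smith normal form has invariant factors (1,1,1,1,1).

Boundary ∂_2: C_2 → C_1 maps a triangle to the signed sum of its edges. For instance
  ∂PRS = RS − PS + PR,
  ∂RSU = SU − RU + RS.
The 8×2 boundary matrix has rank 2 and Smith normal form diag(1,1).

From H_k ≅ ker(∂_k) / im(∂_{k+1}) we obtain:

  H_2: rank ker ∂_2 − rank ∂_3 = (2 − 2) − 0 = 0, and there is no ∂_3, so H_2 ≅ 0.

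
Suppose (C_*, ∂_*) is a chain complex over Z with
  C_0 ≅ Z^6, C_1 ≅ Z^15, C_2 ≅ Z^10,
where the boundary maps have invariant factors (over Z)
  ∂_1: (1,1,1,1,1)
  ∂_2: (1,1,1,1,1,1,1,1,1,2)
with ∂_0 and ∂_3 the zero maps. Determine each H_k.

H_0: b_0 = 6 − 0 − 5 = 1; torsion from ∂_1 factors > 1: none. So H_0 = Z.
H_1: b_1 = 15 − 5 − 10 = 0; torsion from ∂_2 factors > 1: [2]. So H_1 = Z_2.
H_2: b_2 = 10 − 10 − 0 = 0; torsion from ∂_3 factors > 1: none. So H_2 = 0.

H_0 = Z,  H_1 = Z_2,  H_2 = 0.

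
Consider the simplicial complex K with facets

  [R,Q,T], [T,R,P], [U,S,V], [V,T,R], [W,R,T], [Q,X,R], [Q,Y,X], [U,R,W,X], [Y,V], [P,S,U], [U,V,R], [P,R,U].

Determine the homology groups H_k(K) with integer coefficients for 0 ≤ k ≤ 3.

We work with the vertex ordering P < Q < R < S < T < U < V < W < X < Y. The simplices of K, each written with vertices in increasing order, are:

  0-simplices (10): P, Q, R, S, T, U, V, W, X, Y
  1-simplices (23): PR, PS, PT, PU, QR, QT, QX, QY, RT, RU, RV, RW, RX, SU, SV, TV, TW, UV, UW, UX, VY, WX, XY
  2-simplices (14): PRT, PRU, PSU, QRT, QRX, QXY, RTV, RTW, RUV, RUW, RUX, RWX, SUV, UWX
  3-simplices (1): RUWX

giving chain groups C_0 ≅ Z^10, C_1 ≅ Z^23, C_2 ≅ Z^14, C_3 ≅ Z^1.

∂_1: C_1 → C_0 sends each edge [p,q] (with p < q) to q − p.
As a 10×23 matrix over Z this has rank 9, with invariant factors (1,1,1,1,1,1,1,1,1).

The boundary map ∂_2: C_2 → C_1 acts by ∂[p,q,r] = [q,r] − [p,r] + [p,q]. For instance
  ∂RTW = TW − RW + RT,
  ∂SUV = UV − SV + SU.
The resulting 23×14 matrix has rank 13, and its Smith normal form has invariant factors (1,1,1,1,1,1,1,1,1,1,1,1,1).

The boundary map ∂_3: C_3 → C_2 sends each 3-simplex σ to the alternating sum Σ_i (−1)^i (σ with its i-th vertex removed). For instance
  ∂RUWX = UWX − RWX + RUX − RUW.
As a 14×1 matrix over Z this has rank 1, with invariant factors (1).

Reading off H_k = ker ∂_k / im ∂_{k+1}:

  H_0: rank C_0 − rank ∂_1 = 10 − 9 = 1, and the invariant factors of ∂_1 are all 1, so H_0 ≅ Z.
  H_1: rank ker ∂_1 − rank ∂_2 = (23 − 9) − 13 = 1, and the invariant factors of ∂_2 are all 1, so H_1 ≅ Z.
  H_2: rank ker ∂_2 − rank ∂_3 = (14 − 13) − 1 = 0, and the invariant factors of ∂_3 are all 1, so H_2 ≅ 0.
  H_3: rank ker ∂_3 − rank ∂_4 = (1 − 1) − 0 = 0, and there is no ∂_4, so H_3 ≅ 0.

H_0 = Z,  H_1 = Z,  H_2 = 0,  H_3 = 0.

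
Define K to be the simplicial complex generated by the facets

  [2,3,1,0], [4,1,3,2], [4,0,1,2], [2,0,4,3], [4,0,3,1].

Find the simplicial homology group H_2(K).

Order the vertices as 0 < 1 < 2 < 3 < 4. Listing each simplex with vertices in this order, K has dimension 3 with simplices:

  0-simplices (5): [0], [1], [2], [3], [4]
  1-simplices (10): [0,1], [0,2], [0,3], [0,4], [1,2], [1,3], [1,4], [2,3], [2,4], [3,4]
  2-simplices (10): [0,1,2], [0,1,3], [0,1,4], [0,2,3], [0,2,4], [0,3,4], [1,2,3], [1,2,4], [1,3,4], [2,3,4]
  3-simplices (5): [0,1,2,3], [0,1,2,4], [0,1,3,4], [0,2,3,4], [1,2,3,4]

giving chain groups C_0 ≅ Z^5, C_1 ≅ Z^10, C_2 ≅ Z^10, C_3 ≅ Z^5.

Boundary ∂_1: C_1 → C_0 sends each edge [p,q] (with p < q) to q − p.
The resulting 5×10 matrix has rank 4, and its Smith normal form has invariant factors (1,1,1,1).

Boundary ∂_2: C_2 → C_1 maps a triangle to the signed sum of its edges. For instance
  ∂[1,3,4] = [3,4] − [1,4] + [1,3],
  ∂[0,2,4] = [2,4] − [0,4] + [0,2].
The 10×10 boundary matrix has rank 6 and Smith normal form diag(1,1,1,1,1,1).

Boundary ∂_3: C_3 → C_2 sends each 3-simplex σ to the alternating sum Σ_i (−1)^i (σ with its i-th vertex removed). For instance
  ∂[1,2,3,4] = [2,3,4] − [1,3,4] + [1,2,4] − [1,2,3],
  ∂[0,1,2,3] = [1,2,3] − [0,2,3] + [0,1,3] − [0,1,2].
As a 10×5 matrix over Z this has rank 4, with invariant factors (1,1,1,1).

From H_k ≅ ker(∂_k) / im(∂_{k+1}) we obtain:

  H_2: rank ker ∂_2 − rank ∂_3 = (10 − 6) − 4 = 0, and the invariant factors of ∂_3 are all 1, so H_2 = 0.

H_2 = 0.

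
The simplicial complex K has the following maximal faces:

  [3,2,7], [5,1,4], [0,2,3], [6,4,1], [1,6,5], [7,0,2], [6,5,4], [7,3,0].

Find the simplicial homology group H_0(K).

Take the total order 0 < 1 < 2 < 3 < 4 < 5 < 6 < 7 on the vertex set. Then K (dimension 2) consists of the simplices:

  0-simplices (8): [0], [1], [2], [3], [4], [5], [6], [7]
  1-simplices (12): [0,2], [0,3], [0,7], [1,4], [1,5], [1,6], [2,3], [2,7], [3,7], [4,5], [4,6], [5,6]
  2-simplices (8): [0,2,3], [0,2,7], [0,3,7], [1,4,5], [1,4,6], [1,5,6], [2,3,7], [4,5,6]

giving chain groups C_0 ≅ Z^8, C_1 ≅ Z^12, C_2 ≅ Z^8.

The boundary map ∂_1: C_1 → C_0 is given by ∂[p,q] = [q] − [p]. For instance
  ∂[1,4] = [4] − [1].
The resulting 8×12 matrix has rank 6, and its Smith normal form has invariant factors (1,1,1,1,1,1).

Boundary ∂_2: C_2 → C_1 acts by ∂[p,q,r] = [q,r] − [p,r] + [p,q]. For instance
  ∂[1,4,6] = [4,6] − [1,6] + [1,4],
  ∂[0,2,3] = [2,3] − [0,3] + [0,2].
This gives a 12×8 integer matrix of rank 6; reducing to Smith normal form yields diagonal entries (1,1,1,1,1,1).

Reading off H_k = ker ∂_k / im ∂_{k+1}:

  H_0: rank C_0 − rank ∂_1 = 8 − 6 = 2, and the invariant factors of ∂_1 are all 1, so H_0 ≅ Z^2.

(K is a triangulation of the disjoint union of the 2-sphere S^2 and the 2-sphere S^2.)

H_0 = Z^2.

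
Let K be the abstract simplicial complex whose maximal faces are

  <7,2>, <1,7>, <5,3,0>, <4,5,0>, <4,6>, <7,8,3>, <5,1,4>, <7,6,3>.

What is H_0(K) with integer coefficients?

H_0 = Z.

Fix the vertex order 0 < 1 < 2 < 3 < 4 < 5 < 6 < 7 < 8 and write every simplex with vertices in increasing order. Then dim K = 2 and the simplices of K are:

  0-simplices (9): [0], [1], [2], [3], [4], [5], [6], [7], [8]
  1-simplices (15): [0,3], [0,4], [0,5], [1,4], [1,5], [1,7], [2,7], [3,5], [3,6], [3,7], [3,8], [4,5], [4,6], [6,7], [7,8]
  2-simplices (5): [0,3,5], [0,4,5], [1,4,5], [3,6,7], [3,7,8]

giving chain groups C_0 ≅ Z^9, C_1 ≅ Z^15, C_2 ≅ Z^5.

The boundary map ∂_1: C_1 → C_0 maps an edge to its endpoints' difference, ∂[p,q] = q − p. For instance
  ∂[2,7] = [7] − [2].
As a 9×15 matrix over Z this has rank 8, with invariant factors (1,1,1,1,1,1,1,1).

∂_2: C_2 → C_1 maps a triangle to the signed sum of its edges. For instance
  ∂[0,4,5] = [4,5] − [0,5] + [0,4],
  ∂[3,6,7] = [6,7] − [3,7] + [3,6].
As a 15×5 matrix over Z this has rank 5, with invariant factors (1,1,1,1,1).

Reading off H_k = ker ∂_k / im ∂_{k+1}:

  H_0: rank C_0 − rank ∂_1 = 9 − 8 = 1, and the invariant factors of ∂_1 are all 1, so H_0 ≅ Z.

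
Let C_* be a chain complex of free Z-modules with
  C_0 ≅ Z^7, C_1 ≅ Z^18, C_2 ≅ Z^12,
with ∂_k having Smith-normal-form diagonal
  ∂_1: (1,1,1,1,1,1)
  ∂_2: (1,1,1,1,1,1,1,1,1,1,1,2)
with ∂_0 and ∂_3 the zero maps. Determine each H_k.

H_0: b_0 = 7 − 0 − 6 = 1; torsion from ∂_1 factors > 1: none. So H_0 ≅ Z.
H_1: b_1 = 18 − 6 − 12 = 0; torsion from ∂_2 factors > 1: [2]. So H_1 ≅ Z/2Z.
H_2: b_2 = 12 − 12 − 0 = 0; torsion from ∂_3 factors > 1: none. So H_2 ≅ 0.

H_0 ≅ Z,  H_1 ≅ Z/2Z,  H_2 = 0.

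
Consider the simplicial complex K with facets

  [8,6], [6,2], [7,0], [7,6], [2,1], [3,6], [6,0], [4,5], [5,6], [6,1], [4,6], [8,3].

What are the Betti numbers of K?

b_0 = 1, b_1 = 4.

We work with the vertex ordering 0 < 1 < 2 < 3 < 4 < 5 < 6 < 7 < 8. The simplices of K, each written with vertices in increasing order, are:

  0-simplices (9): [0], [1], [2], [3], [4], [5], [6], [7], [8]
  1-simplices (12): [0,6], [0,7], [1,2], [1,6], [2,6], [3,6], [3,8], [4,5], [4,6], [5,6], [6,7], [6,8]

Hence C_0 ≅ Z^9, C_1 ≅ Z^12.

The boundary map ∂_1: C_1 → C_0 sends each edge [p,q] (with p < q) to q − p. For instance
  ∂[0,6] = [6] − [0].
This gives a 9×12 integer matrix of rank 8; reducing to Smith normal form yields diagonal entries (1,1,1,1,1,1,1,1).

Reading off H_k = ker ∂_k / im ∂_{k+1}:

  H_0: rank C_0 − rank ∂_1 = 9 − 8 = 1, and the invariant factors of ∂_1 are all 1, so H_0 = Z.
  H_1: rank ker ∂_1 − rank ∂_2 = (12 − 8) − 0 = 4, and there is no ∂_2, so H_1 = Z^4.

Hence the Betti numbers are b_0 = 1, b_1 = 4.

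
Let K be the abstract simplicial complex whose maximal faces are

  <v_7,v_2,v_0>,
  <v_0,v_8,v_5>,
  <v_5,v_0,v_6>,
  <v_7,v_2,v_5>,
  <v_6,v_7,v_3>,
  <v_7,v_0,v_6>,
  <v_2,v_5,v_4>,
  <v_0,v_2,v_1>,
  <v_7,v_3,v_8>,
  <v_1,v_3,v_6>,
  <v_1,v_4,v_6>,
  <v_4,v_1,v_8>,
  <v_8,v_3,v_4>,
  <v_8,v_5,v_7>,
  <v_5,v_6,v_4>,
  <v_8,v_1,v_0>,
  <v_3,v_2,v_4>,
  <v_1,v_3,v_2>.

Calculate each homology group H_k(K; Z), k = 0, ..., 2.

We work with the vertex ordering v_0 < v_1 < v_2 < v_3 < v_4 < v_5 < v_6 < v_7 < v_8. The simplices of K, each written with vertices in increasing order, are:

  0-simplices (9): [v_0], [v_1], [v_2], [v_3], [v_4], [v_5], [v_6], [v_7], [v_8]
  1-simplices (27): (27 of them)
  2-simplices (18): (18 of them)

giving chain groups C_0 ≅ Z^9, C_1 ≅ Z^27, C_2 ≅ Z^18.

∂_1: C_1 → C_0 is given by ∂[p,q] = [q] − [p]. For instance
  ∂[v_5,v_6] = [v_6] − [v_5].
As a 9×27 matrix over Z this has rank 8, with invariant factors (1,1,1,1,1,1,1,1).

The boundary map ∂_2: C_2 → C_1 maps a triangle to the signed sum of its edges. For instance
  ∂[v_1,v_4,v_8] = [v_4,v_8] − [v_1,v_8] + [v_1,v_4],
  ∂[v_2,v_3,v_4] = [v_3,v_4] − [v_2,v_4] + [v_2,v_3].
The 27×18 boundary matrix has rank 18 and Smith normal form diag(1,1,1,1,1,1,1,1,1,1,1,1,1,1,1,1,1,2).

Reading off H_k = ker ∂_k / im ∂_{k+1}:

  H_0: rank C_0 − rank ∂_1 = 9 − 8 = 1, and the invariant factors of ∂_1 are all 1, so H_0 ≅ Z.
  H_1: rank ker ∂_1 − rank ∂_2 = (27 − 8) − 18 = 1, and ∂_2 has invariant factor 2 > 1, so H_1 ≅ Z ⊕ Z/2Z.
  H_2: rank ker ∂_2 − rank ∂_3 = (18 − 18) − 0 = 0, and there is no ∂_3, so H_2 ≅ 0.

As a check, the Euler characteristic is 9 − 27 + 18 = 0, which agrees with 1 − 1 + 0 = 0.
(K is a triangulation of the Klein bottle.)

H_0 ≅ Z,  H_1 ≅ Z ⊕ Z/2Z,  H_2 = 0.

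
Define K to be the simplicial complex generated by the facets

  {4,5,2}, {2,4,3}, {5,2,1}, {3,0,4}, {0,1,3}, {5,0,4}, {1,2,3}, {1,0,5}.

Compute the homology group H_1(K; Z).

H_1 ≅ 0.

Fix the vertex order 0 < 1 < 2 < 3 < 4 < 5 and write every simplex with vertices in increasing order. Then dim K = 2 and the simplices of K are:

  0-simplices (6): [0], [1], [2], [3], [4], [5]
  1-simplices (12): [0,1], [0,3], [0,4], [0,5], [1,2], [1,3], [1,5], [2,3], [2,4], [2,5], [3,4], [4,5]
  2-simplices (8): [0,1,3], [0,1,5], [0,3,4], [0,4,5], [1,2,3], [1,2,5], [2,3,4], [2,4,5]

so the chain groups are C_0 ≅ Z^6, C_1 ≅ Z^12, C_2 ≅ Z^8.

Boundary ∂_1: C_1 → C_0 is given by ∂[p,q] = [q] − [p].
The resulting 6×12 matrix has rank 5, and its Smith normal form has invariant factors (1,1,1,1,1).

The boundary map ∂_2: C_2 → C_1 sends each 2-simplex [p,q,r] to [q,r] − [p,r] + [p,q]. For instance
  ∂[0,1,3] = [1,3] − [0,3] + [0,1],
  ∂[0,1,5] = [1,5] − [0,5] + [0,1].
The resulting 12×8 matrix has rank 7, and its Smith normal form has invariant factors (1,1,1,1,1,1,1).

Now H_k = ker ∂_k / im ∂_{k+1}, so:

  H_1: rank ker ∂_1 − rank ∂_2 = (12 − 5) − 7 = 0, and the invariant factors of ∂_2 are all 1, so H_1 ≅ 0.

(K is a triangulation of the 2-sphere S^2.)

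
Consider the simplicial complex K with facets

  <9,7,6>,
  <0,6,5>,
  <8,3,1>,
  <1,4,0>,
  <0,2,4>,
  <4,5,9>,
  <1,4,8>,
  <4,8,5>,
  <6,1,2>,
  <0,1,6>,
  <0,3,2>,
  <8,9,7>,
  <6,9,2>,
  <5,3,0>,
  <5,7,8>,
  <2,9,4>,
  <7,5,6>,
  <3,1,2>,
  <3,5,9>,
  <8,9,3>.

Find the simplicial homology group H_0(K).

We work with the vertex ordering 0 < 1 < 2 < 3 < 4 < 5 < 6 < 7 < 8 < 9. The simplices of K, each written with vertices in increasing order, are:

  0-simplices (10): [0], [1], [2], [3], [4], [5], [6], [7], [8], [9]
  1-simplices (30): (30 of them)
  2-simplices (20): (20 of them)

Hence C_0 ≅ Z^10, C_1 ≅ Z^30, C_2 ≅ Z^20.

Boundary ∂_1: C_1 → C_0 is given by ∂[p,q] = [q] − [p]. For instance
  ∂[0,4] = [4] − [0].
The 10×30 boundary matrix has rank 9 and Smith normal form diag(1,1,1,1,1,1,1,1,1).

The boundary map ∂_2: C_2 → C_1 sends each 2-simplex [p,q,r] to [q,r] − [p,r] + [p,q]. For instance
  ∂[1,2,3] = [2,3] − [1,3] + [1,2],
  ∂[0,2,3] = [2,3] − [0,3] + [0,2].
The 30×20 boundary matrix has rank 20 and Smith normal form diag(1,1,1,1,1,1,1,1,1,1,1,1,1,1,1,1,1,1,1,2).

From H_k ≅ ker(∂_k) / im(∂_{k+1}) we obtain:

  H_0: rank C_0 − rank ∂_1 = 10 − 9 = 1, and the invariant factors of ∂_1 are all 1, so H_0 ≅ Z.

H_0 ≅ Z.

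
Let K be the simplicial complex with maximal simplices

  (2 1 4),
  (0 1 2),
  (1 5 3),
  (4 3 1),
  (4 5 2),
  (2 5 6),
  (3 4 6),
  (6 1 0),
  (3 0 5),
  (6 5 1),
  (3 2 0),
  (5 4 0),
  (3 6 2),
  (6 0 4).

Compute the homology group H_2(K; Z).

H_2 = Z.

We work with the vertex ordering 0 < 1 < 2 < 3 < 4 < 5 < 6. The simplices of K, each written with vertices in increasing order, are:

  0-simplices (7): [0], [1], [2], [3], [4], [5], [6]
  1-simplices (21): [0,1], [0,2], [0,3], [0,4], [0,5], [0,6], [1,2], [1,3], [1,4], [1,5], [1,6], [2,3], [2,4], [2,5], [2,6], [3,4], [3,5], [3,6], [4,5], [4,6], [5,6]
  2-simplices (14): [0,1,2], [0,1,6], [0,2,3], [0,3,5], [0,4,5], [0,4,6], [1,2,4], [1,3,4], [1,3,5], [1,5,6], [2,3,6], [2,4,5], [2,5,6], [3,4,6]

Hence C_0 ≅ Z^7, C_1 ≅ Z^21, C_2 ≅ Z^14.

Boundary ∂_1: C_1 → C_0 maps an edge to its endpoints' difference, ∂[p,q] = q − p.
The resulting 7×21 matrix has rank 6, and its Smith normal form has invariant factors (1,1,1,1,1,1).

∂_2: C_2 → C_1 maps a triangle to the signed sum of its edges. For instance
  ∂[1,3,5] = [3,5] − [1,5] + [1,3],
  ∂[0,1,2] = [1,2] − [0,2] + [0,1].
The 21×14 boundary matrix has rank 13 and Smith normal form diag(1,1,1,1,1,1,1,1,1,1,1,1,1).

From H_k ≅ ker(∂_k) / im(∂_{k+1}) we obtain:

  H_2: rank ker ∂_2 − rank ∂_3 = (14 − 13) − 0 = 1, and there is no ∂_3, so H_2 = Z.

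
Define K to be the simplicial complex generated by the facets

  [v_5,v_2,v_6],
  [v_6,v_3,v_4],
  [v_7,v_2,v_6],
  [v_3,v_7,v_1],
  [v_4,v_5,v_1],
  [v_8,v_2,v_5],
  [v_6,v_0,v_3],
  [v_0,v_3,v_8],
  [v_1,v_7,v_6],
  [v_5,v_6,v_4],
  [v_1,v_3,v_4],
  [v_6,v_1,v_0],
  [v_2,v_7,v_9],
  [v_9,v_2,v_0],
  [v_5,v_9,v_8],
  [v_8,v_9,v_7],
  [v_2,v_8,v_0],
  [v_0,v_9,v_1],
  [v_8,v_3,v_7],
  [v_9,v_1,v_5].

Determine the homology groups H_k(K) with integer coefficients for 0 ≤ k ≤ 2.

Take the total order v_0 < v_1 < v_2 < v_3 < v_4 < v_5 < v_6 < v_7 < v_8 < v_9 on the vertex set. Then K (dimension 2) consists of the simplices:

  0-simplices (10): [v_0], [v_1], [v_2], [v_3], [v_4], [v_5], [v_6], [v_7], [v_8], [v_9]
  1-simplices (30): (30 of them)
  2-simplices (20): (20 of them)

giving chain groups C_0 ≅ Z^10, C_1 ≅ Z^30, C_2 ≅ Z^20.

∂_1: C_1 → C_0 is given by ∂[p,q] = [q] − [p]. For instance
  ∂[v_0,v_2] = [v_2] − [v_0].
This gives a 10×30 integer matrix of rank 9; reducing to Smith normal form yields diagonal entries (1,1,1,1,1,1,1,1,1).

∂_2: C_2 → C_1 maps a triangle to the signed sum of its edges. For instance
  ∂[v_0,v_3,v_8] = [v_3,v_8] − [v_0,v_8] + [v_0,v_3],
  ∂[v_5,v_8,v_9] = [v_8,v_9] − [v_5,v_9] + [v_5,v_8].
The 30×20 boundary matrix has rank 20 and Smith normal form diag(1,1,1,1,1,1,1,1,1,1,1,1,1,1,1,1,1,1,1,2).

From H_k ≅ ker(∂_k) / im(∂_{k+1}) we obtain:

  H_0: rank C_0 − rank ∂_1 = 10 − 9 = 1, and the invariant factors of ∂_1 are all 1, so H_0 ≅ Z.
  H_1: rank ker ∂_1 − rank ∂_2 = (30 − 9) − 20 = 1, and ∂_2 has invariant factor 2 > 1, so H_1 ≅ Z ⊕ Z/2Z.
  H_2: rank ker ∂_2 − rank ∂_3 = (20 − 20) − 0 = 0, and there is no ∂_3, so H_2 ≅ 0.

As a check, the Euler characteristic is 10 − 30 + 20 = 0, which agrees with 1 − 1 + 0 = 0.

H_0 ≅ Z,  H_1 ≅ Z ⊕ Z/2Z,  H_2 = 0.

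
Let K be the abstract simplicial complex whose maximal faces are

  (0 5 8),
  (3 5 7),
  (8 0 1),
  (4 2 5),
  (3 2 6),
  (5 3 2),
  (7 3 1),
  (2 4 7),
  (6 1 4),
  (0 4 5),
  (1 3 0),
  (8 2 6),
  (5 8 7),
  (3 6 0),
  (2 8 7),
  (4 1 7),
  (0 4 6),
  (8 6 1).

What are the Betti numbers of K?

We work with the vertex ordering 0 < 1 < 2 < 3 < 4 < 5 < 6 < 7 < 8. The simplices of K, each written with vertices in increasing order, are:

  0-simplices (9): [0], [1], [2], [3], [4], [5], [6], [7], [8]
  1-simplices (27): (27 of them)
  2-simplices (18): [0,1,3], [0,1,8], [0,3,6], [0,4,5], [0,4,6], [0,5,8], [1,3,7], [1,4,6], [1,4,7], [1,6,8], [2,3,5], [2,3,6], [2,4,5], [2,4,7], [2,6,8], [2,7,8], [3,5,7], [5,7,8]

Hence C_0 ≅ Z^9, C_1 ≅ Z^27, C_2 ≅ Z^18.

Boundary ∂_1: C_1 → C_0 sends each edge [p,q] (with p < q) to q − p.
The resulting 9×27 matrix has rank 8, and its Smith normal form has invariant factors (1,1,1,1,1,1,1,1).

The boundary map ∂_2: C_2 → C_1 sends each 2-simplex [p,q,r] to [q,r] − [p,r] + [p,q]. For instance
  ∂[2,6,8] = [6,8] − [2,8] + [2,6],
  ∂[1,3,7] = [3,7] − [1,7] + [1,3].
This gives a 27×18 integer matrix of rank 18; reducing to Smith normal form yields diagonal entries (1,1,1,1,1,1,1,1,1,1,1,1,1,1,1,1,1,2).

Reading off H_k = ker ∂_k / im ∂_{k+1}:

  H_0: rank C_0 − rank ∂_1 = 9 − 8 = 1, and the invariant factors of ∂_1 are all 1, so H_0 ≅ Z.
  H_1: rank ker ∂_1 − rank ∂_2 = (27 − 8) − 18 = 1, and ∂_2 has invariant factor 2 > 1, so H_1 ≅ Z ⊕ Z/2.
  H_2: rank ker ∂_2 − rank ∂_3 = (18 − 18) − 0 = 0, and there is no ∂_3, so H_2 ≅ 0.

As a check, the Euler characteristic is 9 − 27 + 18 = 0, which agrees with 1 − 1 + 0 = 0.

Hence the Betti numbers are b_0 = 1, b_1 = 1, b_2 = 0.

b_0 = 1, b_1 = 1, b_2 = 0.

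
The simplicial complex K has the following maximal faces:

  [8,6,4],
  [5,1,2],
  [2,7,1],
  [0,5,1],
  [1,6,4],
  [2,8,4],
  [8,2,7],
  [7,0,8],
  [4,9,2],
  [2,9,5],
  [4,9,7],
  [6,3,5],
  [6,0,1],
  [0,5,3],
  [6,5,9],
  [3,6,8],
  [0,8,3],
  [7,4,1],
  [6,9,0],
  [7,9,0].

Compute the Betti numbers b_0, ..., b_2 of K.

Fix the vertex order 0 < 1 < 2 < 3 < 4 < 5 < 6 < 7 < 8 < 9 and write every simplex with vertices in increasing order. Then dim K = 2 and the simplices of K are:

  0-simplices (10): [0], [1], [2], [3], [4], [5], [6], [7], [8], [9]
  1-simplices (30): (30 of them)
  2-simplices (20): (20 of them)

giving chain groups C_0 ≅ Z^10, C_1 ≅ Z^30, C_2 ≅ Z^20.

The boundary map ∂_1: C_1 → C_0 is given by ∂[p,q] = [q] − [p]. For instance
  ∂[0,7] = [7] − [0].
This gives a 10×30 integer matrix of rank 9; reducing to Smith normal form yields diagonal entries (1,1,1,1,1,1,1,1,1).

The boundary map ∂_2: C_2 → C_1 sends each 2-simplex [p,q,r] to [q,r] − [p,r] + [p,q]. For instance
  ∂[2,7,8] = [7,8] − [2,8] + [2,7],
  ∂[3,5,6] = [5,6] − [3,6] + [3,5].
The resulting 30×20 matrix has rank 20, and its Smith normal form has invariant factors (1,1,1,1,1,1,1,1,1,1,1,1,1,1,1,1,1,1,1,2).

Now H_k = ker ∂_k / im ∂_{k+1}, so:

  H_0: rank C_0 − rank ∂_1 = 10 − 9 = 1, and the invariant factors of ∂_1 are all 1, so H_0 ≅ Z.
  H_1: rank ker ∂_1 − rank ∂_2 = (30 − 9) − 20 = 1, and ∂_2 has invariant factor 2 > 1, so H_1 ≅ Z ⊕ Z/2.
  H_2: rank ker ∂_2 − rank ∂_3 = (20 − 20) − 0 = 0, and there is no ∂_3, so H_2 ≅ 0.

As a check, the Euler characteristic is 10 − 30 + 20 = 0, which agrees with 1 − 1 + 0 = 0.

Hence the Betti numbers are b_0 = 1, b_1 = 1, b_2 = 0.

b_0 = 1, b_1 = 1, b_2 = 0.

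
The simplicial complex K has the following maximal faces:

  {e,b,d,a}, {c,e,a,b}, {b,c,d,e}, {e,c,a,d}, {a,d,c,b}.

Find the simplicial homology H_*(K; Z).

H_0 ≅ Z,  H_1 = 0,  H_2 = 0,  H_3 ≅ Z.

Fix the vertex order a < b < c < d < e and write every simplex with vertices in increasing order. Then dim K = 3 and the simplices of K are:

  0-simplices (5): a, b, c, d, e
  1-simplices (10): ab, ac, ad, ae, bc, bd, be, cd, ce, de
  2-simplices (10): abc, abd, abe, acd, ace, ade, bcd, bce, bde, cde
  3-simplices (5): abcd, abce, abde, acde, bcde

giving chain groups C_0 ≅ Z^5, C_1 ≅ Z^10, C_2 ≅ Z^10, C_3 ≅ Z^5.

The boundary map ∂_1: C_1 → C_0 is given by ∂[p,q] = [q] − [p].
This gives a 5×10 integer matrix of rank 4; reducing to Smith normal form yields diagonal entries (1,1,1,1).

The boundary map ∂_2: C_2 → C_1 maps a triangle to the signed sum of its edges. For instance
  ∂abd = bd − ad + ab,
  ∂bcd = cd − bd + bc.
This gives a 10×10 integer matrix of rank 6; reducing to Smith normal form yields diagonal entries (1,1,1,1,1,1).

∂_3: C_3 → C_2 sends each 3-simplex σ to the alternating sum Σ_i (−1)^i (σ with its i-th vertex removed). For instance
  ∂bcde = cde − bde + bce − bcd,
  ∂abcd = bcd − acd + abd − abc.
The 10×5 boundary matrix has rank 4 and Smith normal form diag(1,1,1,1).

Computing H_k = (kernel of ∂_k) / (image of ∂_{k+1}):

  H_0: rank C_0 − rank ∂_1 = 5 − 4 = 1, and the invariant factors of ∂_1 are all 1, so H_0 = Z.
  H_1: rank ker ∂_1 − rank ∂_2 = (10 − 4) − 6 = 0, and the invariant factors of ∂_2 are all 1, so H_1 = 0.
  H_2: rank ker ∂_2 − rank ∂_3 = (10 − 6) − 4 = 0, and the invariant factors of ∂_3 are all 1, so H_2 = 0.
  H_3: rank ker ∂_3 − rank ∂_4 = (5 − 4) − 0 = 1, and there is no ∂_4, so H_3 = Z.

(K is a triangulation of the 3-sphere S^3.)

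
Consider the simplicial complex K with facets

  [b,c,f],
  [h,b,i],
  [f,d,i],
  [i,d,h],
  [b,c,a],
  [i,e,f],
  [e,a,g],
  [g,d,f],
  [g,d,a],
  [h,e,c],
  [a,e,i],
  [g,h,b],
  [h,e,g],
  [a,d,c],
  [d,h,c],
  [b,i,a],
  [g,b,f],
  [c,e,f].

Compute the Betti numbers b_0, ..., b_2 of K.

Order the vertices as a < b < c < d < e < f < g < h < i. Listing each simplex with vertices in this order, K has dimension 2 with simplices:

  0-simplices (9): a, b, c, d, e, f, g, h, i
  1-simplices (27): ab, ac, ad, ae, ag, ai, bc, bf, bg, bh, bi, cd, ce, cf, ch, df, dg, dh, di, ef, eg, eh, ei, fg, fi, gh, hi
  2-simplices (18): abc, abi, acd, adg, aeg, aei, bcf, bfg, bgh, bhi, cdh, cef, ceh, dfg, dfi, dhi, efi, egh

so the chain groups are C_0 ≅ Z^9, C_1 ≅ Z^27, C_2 ≅ Z^18.

∂_1: C_1 → C_0 is given by ∂[p,q] = [q] − [p].
As a 9×27 matrix over Z this has rank 8, with invariant factors (1,1,1,1,1,1,1,1).

The boundary map ∂_2: C_2 → C_1 maps a triangle to the signed sum of its edges. For instance
  ∂bgh = gh − bh + bg,
  ∂dhi = hi − di + dh.
The resulting 27×18 matrix has rank 17, and its Smith normal form has invariant factors (1,1,1,1,1,1,1,1,1,1,1,1,1,1,1,1,1).

From H_k ≅ ker(∂_k) / im(∂_{k+1}) we obtain:

  H_0: rank C_0 − rank ∂_1 = 9 − 8 = 1, and the invariant factors of ∂_1 are all 1, so H_0 ≅ Z.
  H_1: rank ker ∂_1 − rank ∂_2 = (27 − 8) − 17 = 2, and the invariant factors of ∂_2 are all 1, so H_1 ≅ Z^2.
  H_2: rank ker ∂_2 − rank ∂_3 = (18 − 17) − 0 = 1, and there is no ∂_3, so H_2 ≅ Z.

Hence the Betti numbers are b_0 = 1, b_1 = 2, b_2 = 1.

b_0 = 1, b_1 = 2, b_2 = 1.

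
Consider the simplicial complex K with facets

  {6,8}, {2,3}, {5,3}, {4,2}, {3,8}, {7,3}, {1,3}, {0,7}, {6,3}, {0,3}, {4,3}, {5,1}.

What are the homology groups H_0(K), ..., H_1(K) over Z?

H_0 = Z,  H_1 = Z^4.

Fix the vertex order 0 < 1 < 2 < 3 < 4 < 5 < 6 < 7 < 8 and write every simplex with vertices in increasing order. Then dim K = 1 and the simplices of K are:

  0-simplices (9): [0], [1], [2], [3], [4], [5], [6], [7], [8]
  1-simplices (12): [0,3], [0,7], [1,3], [1,5], [2,3], [2,4], [3,4], [3,5], [3,6], [3,7], [3,8], [6,8]

giving chain groups C_0 ≅ Z^9, C_1 ≅ Z^12.

∂_1: C_1 → C_0 maps an edge to its endpoints' difference, ∂[p,q] = q − p.
The 9×12 boundary matrix has rank 8 and Smith normal form diag(1,1,1,1,1,1,1,1).

From H_k ≅ ker(∂_k) / im(∂_{k+1}) we obtain:

  H_0: rank C_0 − rank ∂_1 = 9 − 8 = 1, and the invariant factors of ∂_1 are all 1, so H_0 = Z.
  H_1: rank ker ∂_1 − rank ∂_2 = (12 − 8) − 0 = 4, and there is no ∂_2, so H_1 = Z^4.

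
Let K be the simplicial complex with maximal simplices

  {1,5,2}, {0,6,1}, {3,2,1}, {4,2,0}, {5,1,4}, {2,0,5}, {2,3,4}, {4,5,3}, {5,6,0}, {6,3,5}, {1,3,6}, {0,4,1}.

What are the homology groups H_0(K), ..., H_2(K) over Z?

H_0 ≅ Z,  H_1 ≅ Z/2,  H_2 = 0.

Order the vertices as 0 < 1 < 2 < 3 < 4 < 5 < 6. Listing each simplex with vertices in this order, K has dimension 2 with simplices:

  0-simplices (7): [0], [1], [2], [3], [4], [5], [6]
  1-simplices (18): [0,1], [0,2], [0,4], [0,5], [0,6], [1,2], [1,3], [1,4], [1,5], [1,6], [2,3], [2,4], [2,5], [3,4], [3,5], [3,6], [4,5], [5,6]
  2-simplices (12): [0,1,4], [0,1,6], [0,2,4], [0,2,5], [0,5,6], [1,2,3], [1,2,5], [1,3,6], [1,4,5], [2,3,4], [3,4,5], [3,5,6]

Hence C_0 ≅ Z^7, C_1 ≅ Z^18, C_2 ≅ Z^12.

Boundary ∂_1: C_1 → C_0 is given by ∂[p,q] = [q] − [p].
The 7×18 boundary matrix has rank 6 and Smith normal form diag(1,1,1,1,1,1).

∂_2: C_2 → C_1 acts by ∂[p,q,r] = [q,r] − [p,r] + [p,q]. For instance
  ∂[0,2,4] = [2,4] − [0,4] + [0,2],
  ∂[0,1,6] = [1,6] − [0,6] + [0,1].
The 18×12 boundary matrix has rank 12 and Smith normal form diag(1,1,1,1,1,1,1,1,1,1,1,2).

Computing H_k = (kernel of ∂_k) / (image of ∂_{k+1}):

  H_0: rank C_0 − rank ∂_1 = 7 − 6 = 1, and the invariant factors of ∂_1 are all 1, so H_0 ≅ Z.
  H_1: rank ker ∂_1 − rank ∂_2 = (18 − 6) − 12 = 0, and ∂_2 has invariant factor 2 > 1, so H_1 ≅ Z/2.
  H_2: rank ker ∂_2 − rank ∂_3 = (12 − 12) − 0 = 0, and there is no ∂_3, so H_2 ≅ 0.

(K is a triangulation of the real projective plane RP^2.)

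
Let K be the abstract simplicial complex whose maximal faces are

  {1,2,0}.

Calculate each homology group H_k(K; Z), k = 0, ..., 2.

H_0 = Z,  H_1 = 0,  H_2 = 0.

Fix the vertex order 0 < 1 < 2 and write every simplex with vertices in increasing order. Then dim K = 2 and the simplices of K are:

  0-simplices (3): [0], [1], [2]
  1-simplices (3): [0,1], [0,2], [1,2]
  2-simplices (1): [0,1,2]

so the chain groups are C_0 ≅ Z^3, C_1 ≅ Z^3, C_2 ≅ Z^1.

∂_1: C_1 → C_0 maps an edge to its endpoints' difference, ∂[p,q] = q − p. For instance
  ∂[1,2] = [2] − [1].
The 3×3 boundary matrix has rank 2 and Smith normal form diag(1,1).

The boundary map ∂_2: C_2 → C_1 maps a triangle to the signed sum of its edges. For instance
  ∂[0,1,2] = [1,2] − [0,2] + [0,1].
The resulting 3×1 matrix has rank 1, and its Smith normal form has invariant factors (1).

From H_k ≅ ker(∂_k) / im(∂_{k+1}) we obtain:

  H_0: rank C_0 − rank ∂_1 = 3 − 2 = 1, and the invariant factors of ∂_1 are all 1, so H_0 ≅ Z.
  H_1: rank ker ∂_1 − rank ∂_2 = (3 − 2) − 1 = 0, and the invariant factors of ∂_2 are all 1, so H_1 ≅ 0.
  H_2: rank ker ∂_2 − rank ∂_3 = (1 − 1) − 0 = 0, and there is no ∂_3, so H_2 ≅ 0.

(K is a triangulation of the 2-simplex.)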